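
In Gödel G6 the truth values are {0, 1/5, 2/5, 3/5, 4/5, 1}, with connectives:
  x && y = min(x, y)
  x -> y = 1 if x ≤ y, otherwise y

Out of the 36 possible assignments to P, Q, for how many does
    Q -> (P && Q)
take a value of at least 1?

21

value 1: 21 assignments (counts)
value 4/5: 1 assignment
value 3/5: 2 assignments
value 2/5: 3 assignments
value 1/5: 4 assignments
value 0: 5 assignments
So 21 of the 36 assignments meet the threshold.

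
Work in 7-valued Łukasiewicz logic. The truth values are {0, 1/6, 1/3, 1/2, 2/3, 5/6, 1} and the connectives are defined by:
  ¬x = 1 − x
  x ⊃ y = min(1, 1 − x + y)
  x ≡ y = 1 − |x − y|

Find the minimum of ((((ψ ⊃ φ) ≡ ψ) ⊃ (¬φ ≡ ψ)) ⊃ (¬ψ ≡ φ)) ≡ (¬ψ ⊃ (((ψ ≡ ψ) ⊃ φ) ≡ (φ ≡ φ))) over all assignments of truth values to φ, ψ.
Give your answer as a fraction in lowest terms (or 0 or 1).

Take φ = 0, ψ = 1/2:
ψ ⊃ φ = 1/2 ⊃ 0 = 1/2
(ψ ⊃ φ) ≡ ψ = 1/2 ≡ 1/2 = 1
¬φ = ¬0 = 1
¬φ ≡ ψ = 1 ≡ 1/2 = 1/2
((ψ ⊃ φ) ≡ ψ) ⊃ (¬φ ≡ ψ) = 1 ⊃ 1/2 = 1/2
¬ψ = ¬1/2 = 1/2
¬ψ ≡ φ = 1/2 ≡ 0 = 1/2
(((ψ ⊃ φ) ≡ ψ) ⊃ (¬φ ≡ ψ)) ⊃ (¬ψ ≡ φ) = 1/2 ⊃ 1/2 = 1
¬ψ = ¬1/2 = 1/2
ψ ≡ ψ = 1/2 ≡ 1/2 = 1
(ψ ≡ ψ) ⊃ φ = 1 ⊃ 0 = 0
φ ≡ φ = 0 ≡ 0 = 1
((ψ ≡ ψ) ⊃ φ) ≡ (φ ≡ φ) = 0 ≡ 1 = 0
¬ψ ⊃ (((ψ ≡ ψ) ⊃ φ) ≡ (φ ≡ φ)) = 1/2 ⊃ 0 = 1/2
((((ψ ⊃ φ) ≡ ψ) ⊃ (¬φ ≡ ψ)) ⊃ (¬ψ ≡ φ)) ≡ (¬ψ ⊃ (((ψ ≡ ψ) ⊃ φ) ≡ (φ ≡ φ))) = 1 ≡ 1/2 = 1/2
No assignment yields a value below 1/2, so this is the minimum.

1/2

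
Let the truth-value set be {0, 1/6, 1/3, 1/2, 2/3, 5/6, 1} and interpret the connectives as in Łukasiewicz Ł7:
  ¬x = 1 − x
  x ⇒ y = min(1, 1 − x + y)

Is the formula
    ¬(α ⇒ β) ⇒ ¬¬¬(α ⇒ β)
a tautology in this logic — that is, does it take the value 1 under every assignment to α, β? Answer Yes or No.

At α = 5/6, β = 1/2, for instance:
α ⇒ β = 5/6 ⇒ 1/2 = 2/3
¬(α ⇒ β) = ¬2/3 = 1/3
¬¬(α ⇒ β) = ¬1/3 = 2/3
¬¬¬(α ⇒ β) = ¬2/3 = 1/3
¬(α ⇒ β) ⇒ ¬¬¬(α ⇒ β) = 1/3 ⇒ 1/3 = 1
and checking the remaining 48 assignments likewise gives ≥ 1 in every case.

Yes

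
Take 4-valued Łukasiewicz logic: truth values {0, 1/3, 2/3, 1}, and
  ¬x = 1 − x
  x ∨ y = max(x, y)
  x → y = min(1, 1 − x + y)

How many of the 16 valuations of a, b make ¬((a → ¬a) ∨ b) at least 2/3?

a = 0, b = 0 ↦ 0  <
a = 0, b = 1/3 ↦ 0  <
a = 0, b = 2/3 ↦ 0  <
a = 0, b = 1 ↦ 0  <
a = 1/3, b = 0 ↦ 0  <
a = 1/3, b = 1/3 ↦ 0  <
a = 1/3, b = 2/3 ↦ 0  <
a = 1/3, b = 1 ↦ 0  <
a = 2/3, b = 0 ↦ 1/3  <
a = 2/3, b = 1/3 ↦ 1/3  <
a = 2/3, b = 2/3 ↦ 1/3  <
a = 2/3, b = 1 ↦ 0  <
a = 1, b = 0 ↦ 1  ≥
a = 1, b = 1/3 ↦ 2/3  ≥
a = 1, b = 2/3 ↦ 1/3  <
a = 1, b = 1 ↦ 0  <
So 2 of the 16 assignments meet the threshold.

2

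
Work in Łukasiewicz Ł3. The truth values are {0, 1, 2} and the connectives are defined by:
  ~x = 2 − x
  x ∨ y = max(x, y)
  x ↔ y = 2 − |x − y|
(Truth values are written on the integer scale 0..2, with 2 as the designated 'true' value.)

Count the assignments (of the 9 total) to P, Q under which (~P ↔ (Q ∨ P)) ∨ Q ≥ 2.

P = 0, Q = 0 ↦ 0  <
P = 0, Q = 1 ↦ 1  <
P = 0, Q = 2 ↦ 2  ≥
P = 1, Q = 0 ↦ 2  ≥
P = 1, Q = 1 ↦ 2  ≥
P = 1, Q = 2 ↦ 2  ≥
P = 2, Q = 0 ↦ 0  <
P = 2, Q = 1 ↦ 1  <
P = 2, Q = 2 ↦ 2  ≥
So 5 of the 9 assignments meet the threshold.

5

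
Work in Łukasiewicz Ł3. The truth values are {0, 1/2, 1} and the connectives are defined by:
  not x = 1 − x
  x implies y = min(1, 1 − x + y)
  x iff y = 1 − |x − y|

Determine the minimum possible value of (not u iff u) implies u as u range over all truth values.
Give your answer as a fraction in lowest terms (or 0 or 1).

1/2

Take u = 1/2:
not u = not 1/2 = 1/2
not u iff u = 1/2 iff 1/2 = 1
(not u iff u) implies u = 1 implies 1/2 = 1/2
No assignment yields a value below 1/2, so this is the minimum.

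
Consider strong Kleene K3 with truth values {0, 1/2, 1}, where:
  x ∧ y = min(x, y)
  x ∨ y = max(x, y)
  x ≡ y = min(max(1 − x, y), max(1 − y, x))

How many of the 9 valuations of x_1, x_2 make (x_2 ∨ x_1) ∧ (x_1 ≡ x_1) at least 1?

4

x_1 = 0, x_2 = 0 ↦ 0  <
x_1 = 0, x_2 = 1/2 ↦ 1/2  <
x_1 = 0, x_2 = 1 ↦ 1  ≥
x_1 = 1/2, x_2 = 0 ↦ 1/2  <
x_1 = 1/2, x_2 = 1/2 ↦ 1/2  <
x_1 = 1/2, x_2 = 1 ↦ 1/2  <
x_1 = 1, x_2 = 0 ↦ 1  ≥
x_1 = 1, x_2 = 1/2 ↦ 1  ≥
x_1 = 1, x_2 = 1 ↦ 1  ≥
So 4 of the 9 assignments meet the threshold.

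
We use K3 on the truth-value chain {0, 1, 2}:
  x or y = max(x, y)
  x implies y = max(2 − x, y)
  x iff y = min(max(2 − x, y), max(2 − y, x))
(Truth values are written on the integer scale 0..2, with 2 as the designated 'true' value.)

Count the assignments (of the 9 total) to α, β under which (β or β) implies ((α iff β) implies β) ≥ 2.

α = 0, β = 0 ↦ 2  ≥
α = 0, β = 1 ↦ 1  <
α = 0, β = 2 ↦ 2  ≥
α = 1, β = 0 ↦ 2  ≥
α = 1, β = 1 ↦ 1  <
α = 1, β = 2 ↦ 2  ≥
α = 2, β = 0 ↦ 2  ≥
α = 2, β = 1 ↦ 1  <
α = 2, β = 2 ↦ 2  ≥
So 6 of the 9 assignments meet the threshold.

6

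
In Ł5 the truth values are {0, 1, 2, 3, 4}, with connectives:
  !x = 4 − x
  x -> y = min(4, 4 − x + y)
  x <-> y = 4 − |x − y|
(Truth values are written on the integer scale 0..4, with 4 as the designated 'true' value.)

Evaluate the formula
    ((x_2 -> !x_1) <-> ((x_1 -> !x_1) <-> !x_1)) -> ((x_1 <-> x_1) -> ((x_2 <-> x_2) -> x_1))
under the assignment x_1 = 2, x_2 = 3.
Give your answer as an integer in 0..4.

!x_1 = !2 = 2
x_2 -> !x_1 = 3 -> 2 = 3
!x_1 = !2 = 2
x_1 -> !x_1 = 2 -> 2 = 4
!x_1 = !2 = 2
(x_1 -> !x_1) <-> !x_1 = 4 <-> 2 = 2
(x_2 -> !x_1) <-> ((x_1 -> !x_1) <-> !x_1) = 3 <-> 2 = 3
x_1 <-> x_1 = 2 <-> 2 = 4
x_2 <-> x_2 = 3 <-> 3 = 4
(x_2 <-> x_2) -> x_1 = 4 -> 2 = 2
(x_1 <-> x_1) -> ((x_2 <-> x_2) -> x_1) = 4 -> 2 = 2
((x_2 -> !x_1) <-> ((x_1 -> !x_1) <-> !x_1)) -> ((x_1 <-> x_1) -> ((x_2 <-> x_2) -> x_1)) = 3 -> 2 = 3

3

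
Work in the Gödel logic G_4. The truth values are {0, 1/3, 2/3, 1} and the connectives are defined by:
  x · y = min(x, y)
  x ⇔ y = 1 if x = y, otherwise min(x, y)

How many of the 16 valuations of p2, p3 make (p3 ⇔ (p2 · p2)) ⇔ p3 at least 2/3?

9

p2 = 0, p3 = 0 ↦ 0  <
p2 = 0, p3 = 1/3 ↦ 0  <
p2 = 0, p3 = 2/3 ↦ 0  <
p2 = 0, p3 = 1 ↦ 0  <
p2 = 1/3, p3 = 0 ↦ 1  ≥
p2 = 1/3, p3 = 1/3 ↦ 1/3  <
p2 = 1/3, p3 = 2/3 ↦ 1/3  <
p2 = 1/3, p3 = 1 ↦ 1/3  <
p2 = 2/3, p3 = 0 ↦ 1  ≥
p2 = 2/3, p3 = 1/3 ↦ 1  ≥
p2 = 2/3, p3 = 2/3 ↦ 2/3  ≥
p2 = 2/3, p3 = 1 ↦ 2/3  ≥
p2 = 1, p3 = 0 ↦ 1  ≥
p2 = 1, p3 = 1/3 ↦ 1  ≥
p2 = 1, p3 = 2/3 ↦ 1  ≥
p2 = 1, p3 = 1 ↦ 1  ≥
So 9 of the 16 assignments meet the threshold.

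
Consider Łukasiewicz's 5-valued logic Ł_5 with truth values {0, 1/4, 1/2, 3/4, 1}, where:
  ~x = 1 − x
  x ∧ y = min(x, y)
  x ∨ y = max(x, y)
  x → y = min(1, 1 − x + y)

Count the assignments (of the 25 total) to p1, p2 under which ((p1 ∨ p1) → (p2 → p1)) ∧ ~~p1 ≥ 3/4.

10

value 1: 5 assignments (counts)
value 3/4: 5 assignments (counts)
value 1/2: 5 assignments
value 1/4: 5 assignments
value 0: 5 assignments
So 10 of the 25 assignments meet the threshold.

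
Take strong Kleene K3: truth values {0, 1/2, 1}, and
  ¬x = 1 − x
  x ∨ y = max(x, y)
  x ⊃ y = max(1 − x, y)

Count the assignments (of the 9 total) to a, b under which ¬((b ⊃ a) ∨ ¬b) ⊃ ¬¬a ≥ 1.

a = 0, b = 0 ↦ 1  ≥
a = 0, b = 1/2 ↦ 1/2  <
a = 0, b = 1 ↦ 0  <
a = 1/2, b = 0 ↦ 1  ≥
a = 1/2, b = 1/2 ↦ 1/2  <
a = 1/2, b = 1 ↦ 1/2  <
a = 1, b = 0 ↦ 1  ≥
a = 1, b = 1/2 ↦ 1  ≥
a = 1, b = 1 ↦ 1  ≥
So 5 of the 9 assignments meet the threshold.

5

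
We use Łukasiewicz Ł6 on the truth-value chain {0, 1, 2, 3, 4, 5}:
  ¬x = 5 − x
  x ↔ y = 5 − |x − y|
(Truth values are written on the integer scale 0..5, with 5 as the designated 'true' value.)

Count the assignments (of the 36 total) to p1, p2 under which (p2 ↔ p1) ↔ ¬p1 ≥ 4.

18

value 5: 8 assignments (counts)
value 4: 10 assignments (counts)
value 3: 7 assignments
value 2: 6 assignments
value 1: 3 assignments
value 0: 2 assignments
So 18 of the 36 assignments meet the threshold.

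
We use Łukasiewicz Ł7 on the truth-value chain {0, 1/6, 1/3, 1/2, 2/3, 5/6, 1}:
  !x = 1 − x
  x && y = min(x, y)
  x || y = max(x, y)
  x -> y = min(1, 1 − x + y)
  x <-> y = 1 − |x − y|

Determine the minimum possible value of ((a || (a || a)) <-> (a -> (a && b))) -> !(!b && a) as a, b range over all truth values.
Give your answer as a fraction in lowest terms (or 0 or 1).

1/3

Take a = 2/3, b = 1/3:
a || a = 2/3 || 2/3 = 2/3
a || (a || a) = 2/3 || 2/3 = 2/3
a && b = 2/3 && 1/3 = 1/3
a -> (a && b) = 2/3 -> 1/3 = 2/3
(a || (a || a)) <-> (a -> (a && b)) = 2/3 <-> 2/3 = 1
!b = !1/3 = 2/3
!b && a = 2/3 && 2/3 = 2/3
!(!b && a) = !2/3 = 1/3
((a || (a || a)) <-> (a -> (a && b))) -> !(!b && a) = 1 -> 1/3 = 1/3
No assignment yields a value below 1/3, so this is the minimum.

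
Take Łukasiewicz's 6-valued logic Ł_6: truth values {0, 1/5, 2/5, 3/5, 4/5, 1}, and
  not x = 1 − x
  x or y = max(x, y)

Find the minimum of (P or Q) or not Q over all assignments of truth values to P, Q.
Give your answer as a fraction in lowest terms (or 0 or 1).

Take P = 0, Q = 2/5:
P or Q = 0 or 2/5 = 2/5
not Q = not 2/5 = 3/5
(P or Q) or not Q = 2/5 or 3/5 = 3/5
No assignment yields a value below 3/5, so this is the minimum.

3/5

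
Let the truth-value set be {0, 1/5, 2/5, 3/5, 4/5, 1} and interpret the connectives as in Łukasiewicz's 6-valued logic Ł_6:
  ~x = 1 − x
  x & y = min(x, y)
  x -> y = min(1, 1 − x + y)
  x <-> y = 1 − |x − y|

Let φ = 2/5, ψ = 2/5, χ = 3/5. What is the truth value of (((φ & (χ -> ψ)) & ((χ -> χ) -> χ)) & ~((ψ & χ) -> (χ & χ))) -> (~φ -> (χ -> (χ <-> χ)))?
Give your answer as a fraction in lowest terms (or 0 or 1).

χ -> ψ = 3/5 -> 2/5 = 4/5
φ & (χ -> ψ) = 2/5 & 4/5 = 2/5
χ -> χ = 3/5 -> 3/5 = 1
(χ -> χ) -> χ = 1 -> 3/5 = 3/5
(φ & (χ -> ψ)) & ((χ -> χ) -> χ) = 2/5 & 3/5 = 2/5
ψ & χ = 2/5 & 3/5 = 2/5
χ & χ = 3/5 & 3/5 = 3/5
(ψ & χ) -> (χ & χ) = 2/5 -> 3/5 = 1
~((ψ & χ) -> (χ & χ)) = ~1 = 0
((φ & (χ -> ψ)) & ((χ -> χ) -> χ)) & ~((ψ & χ) -> (χ & χ)) = 2/5 & 0 = 0
~φ = ~2/5 = 3/5
χ <-> χ = 3/5 <-> 3/5 = 1
χ -> (χ <-> χ) = 3/5 -> 1 = 1
~φ -> (χ -> (χ <-> χ)) = 3/5 -> 1 = 1
(((φ & (χ -> ψ)) & ((χ -> χ) -> χ)) & ~((ψ & χ) -> (χ & χ))) -> (~φ -> (χ -> (χ <-> χ))) = 0 -> 1 = 1

1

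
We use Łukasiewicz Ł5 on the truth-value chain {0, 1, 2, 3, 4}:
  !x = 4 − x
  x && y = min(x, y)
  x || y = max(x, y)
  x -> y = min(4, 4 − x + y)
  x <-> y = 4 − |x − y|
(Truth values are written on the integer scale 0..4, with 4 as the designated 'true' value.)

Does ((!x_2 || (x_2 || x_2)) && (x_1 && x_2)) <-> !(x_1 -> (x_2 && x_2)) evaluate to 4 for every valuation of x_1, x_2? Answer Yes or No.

Counterexample: take x_1 = 1, x_2 = 0.
!x_2 = !0 = 4
x_2 || x_2 = 0 || 0 = 0
!x_2 || (x_2 || x_2) = 4 || 0 = 4
x_1 && x_2 = 1 && 0 = 0
(!x_2 || (x_2 || x_2)) && (x_1 && x_2) = 4 && 0 = 0
x_2 && x_2 = 0 && 0 = 0
x_1 -> (x_2 && x_2) = 1 -> 0 = 3
!(x_1 -> (x_2 && x_2)) = !3 = 1
((!x_2 || (x_2 || x_2)) && (x_1 && x_2)) <-> !(x_1 -> (x_2 && x_2)) = 0 <-> 1 = 3
This gives 3 ≠ 4.

No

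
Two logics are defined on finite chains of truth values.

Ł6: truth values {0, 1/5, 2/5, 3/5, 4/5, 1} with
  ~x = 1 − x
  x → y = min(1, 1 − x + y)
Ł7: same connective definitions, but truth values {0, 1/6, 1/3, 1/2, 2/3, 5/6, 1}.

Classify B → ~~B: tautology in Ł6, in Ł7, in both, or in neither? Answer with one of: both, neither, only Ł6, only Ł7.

In Ł6: every assignment gives 1 — tautology.
In Ł7: every assignment gives 1 — tautology.

both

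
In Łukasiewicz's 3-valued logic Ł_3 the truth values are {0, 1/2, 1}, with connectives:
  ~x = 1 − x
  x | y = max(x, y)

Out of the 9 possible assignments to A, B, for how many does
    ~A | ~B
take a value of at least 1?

5

A = 0, B = 0 ↦ 1  ≥
A = 0, B = 1/2 ↦ 1  ≥
A = 0, B = 1 ↦ 1  ≥
A = 1/2, B = 0 ↦ 1  ≥
A = 1/2, B = 1/2 ↦ 1/2  <
A = 1/2, B = 1 ↦ 1/2  <
A = 1, B = 0 ↦ 1  ≥
A = 1, B = 1/2 ↦ 1/2  <
A = 1, B = 1 ↦ 0  <
So 5 of the 9 assignments meet the threshold.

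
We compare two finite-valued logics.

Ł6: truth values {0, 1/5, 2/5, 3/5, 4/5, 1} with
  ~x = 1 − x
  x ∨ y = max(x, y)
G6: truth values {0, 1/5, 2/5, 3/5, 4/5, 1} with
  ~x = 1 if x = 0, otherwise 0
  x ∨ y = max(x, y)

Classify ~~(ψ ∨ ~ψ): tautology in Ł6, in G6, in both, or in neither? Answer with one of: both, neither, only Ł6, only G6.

In Ł6: at ψ = 1/5 the value is 4/5 — not a tautology.
In G6: every assignment gives 1 — tautology.

only G6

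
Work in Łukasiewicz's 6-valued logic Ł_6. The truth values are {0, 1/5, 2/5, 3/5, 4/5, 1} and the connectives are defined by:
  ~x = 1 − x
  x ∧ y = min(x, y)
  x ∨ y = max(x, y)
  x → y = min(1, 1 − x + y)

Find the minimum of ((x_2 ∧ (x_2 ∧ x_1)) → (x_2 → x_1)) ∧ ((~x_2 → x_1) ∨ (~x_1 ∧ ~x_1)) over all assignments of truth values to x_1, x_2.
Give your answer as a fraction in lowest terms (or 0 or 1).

3/5

Take x_1 = 2/5, x_2 = 0:
x_2 ∧ x_1 = 0 ∧ 2/5 = 0
x_2 ∧ (x_2 ∧ x_1) = 0 ∧ 0 = 0
x_2 → x_1 = 0 → 2/5 = 1
(x_2 ∧ (x_2 ∧ x_1)) → (x_2 → x_1) = 0 → 1 = 1
~x_2 = ~0 = 1
~x_2 → x_1 = 1 → 2/5 = 2/5
~x_1 = ~2/5 = 3/5
~x_1 = ~2/5 = 3/5
~x_1 ∧ ~x_1 = 3/5 ∧ 3/5 = 3/5
(~x_2 → x_1) ∨ (~x_1 ∧ ~x_1) = 2/5 ∨ 3/5 = 3/5
((x_2 ∧ (x_2 ∧ x_1)) → (x_2 → x_1)) ∧ ((~x_2 → x_1) ∨ (~x_1 ∧ ~x_1)) = 1 ∧ 3/5 = 3/5
No assignment yields a value below 3/5, so this is the minimum.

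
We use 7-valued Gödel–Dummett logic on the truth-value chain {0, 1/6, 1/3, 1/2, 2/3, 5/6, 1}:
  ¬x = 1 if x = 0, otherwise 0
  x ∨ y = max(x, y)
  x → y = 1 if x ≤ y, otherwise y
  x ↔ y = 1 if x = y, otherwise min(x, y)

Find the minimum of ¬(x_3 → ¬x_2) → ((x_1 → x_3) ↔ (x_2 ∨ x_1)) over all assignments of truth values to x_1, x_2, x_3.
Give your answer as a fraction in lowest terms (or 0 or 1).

1/6

Take x_1 = 0, x_2 = 1/6, x_3 = 1/6:
¬x_2 = ¬1/6 = 0
x_3 → ¬x_2 = 1/6 → 0 = 0
¬(x_3 → ¬x_2) = ¬0 = 1
x_1 → x_3 = 0 → 1/6 = 1
x_2 ∨ x_1 = 1/6 ∨ 0 = 1/6
(x_1 → x_3) ↔ (x_2 ∨ x_1) = 1 ↔ 1/6 = 1/6
¬(x_3 → ¬x_2) → ((x_1 → x_3) ↔ (x_2 ∨ x_1)) = 1 → 1/6 = 1/6
No assignment yields a value below 1/6, so this is the minimum.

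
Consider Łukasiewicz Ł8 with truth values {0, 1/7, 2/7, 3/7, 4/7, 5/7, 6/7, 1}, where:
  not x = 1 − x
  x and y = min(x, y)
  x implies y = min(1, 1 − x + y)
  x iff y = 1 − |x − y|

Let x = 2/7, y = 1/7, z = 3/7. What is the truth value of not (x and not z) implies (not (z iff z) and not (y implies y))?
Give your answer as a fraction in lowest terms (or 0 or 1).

2/7

not z = not 3/7 = 4/7
x and not z = 2/7 and 4/7 = 2/7
not (x and not z) = not 2/7 = 5/7
z iff z = 3/7 iff 3/7 = 1
not (z iff z) = not 1 = 0
y implies y = 1/7 implies 1/7 = 1
not (y implies y) = not 1 = 0
not (z iff z) and not (y implies y) = 0 and 0 = 0
not (x and not z) implies (not (z iff z) and not (y implies y)) = 5/7 implies 0 = 2/7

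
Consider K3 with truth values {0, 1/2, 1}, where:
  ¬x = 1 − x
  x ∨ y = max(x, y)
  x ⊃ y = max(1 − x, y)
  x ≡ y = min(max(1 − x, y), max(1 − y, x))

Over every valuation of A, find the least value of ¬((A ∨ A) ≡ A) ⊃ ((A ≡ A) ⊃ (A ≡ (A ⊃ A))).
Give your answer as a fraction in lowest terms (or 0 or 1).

Take A = 1/2:
A ∨ A = 1/2 ∨ 1/2 = 1/2
(A ∨ A) ≡ A = 1/2 ≡ 1/2 = 1/2
¬((A ∨ A) ≡ A) = ¬1/2 = 1/2
A ≡ A = 1/2 ≡ 1/2 = 1/2
A ⊃ A = 1/2 ⊃ 1/2 = 1/2
A ≡ (A ⊃ A) = 1/2 ≡ 1/2 = 1/2
(A ≡ A) ⊃ (A ≡ (A ⊃ A)) = 1/2 ⊃ 1/2 = 1/2
¬((A ∨ A) ≡ A) ⊃ ((A ≡ A) ⊃ (A ≡ (A ⊃ A))) = 1/2 ⊃ 1/2 = 1/2
No assignment yields a value below 1/2, so this is the minimum.

1/2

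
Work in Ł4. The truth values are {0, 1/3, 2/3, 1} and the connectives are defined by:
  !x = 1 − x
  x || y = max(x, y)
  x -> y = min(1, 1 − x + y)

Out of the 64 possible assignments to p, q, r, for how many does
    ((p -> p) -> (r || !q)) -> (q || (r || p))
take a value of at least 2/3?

value 1: 51 assignments (counts)
value 2/3: 9 assignments (counts)
value 1/3: 3 assignments
value 0: 1 assignment
So 60 of the 64 assignments meet the threshold.

60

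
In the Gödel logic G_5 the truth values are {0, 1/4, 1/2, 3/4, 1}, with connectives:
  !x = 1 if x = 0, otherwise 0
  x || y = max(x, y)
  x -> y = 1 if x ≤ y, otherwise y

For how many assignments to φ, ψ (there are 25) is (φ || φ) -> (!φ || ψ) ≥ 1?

value 1: 15 assignments (counts)
value 3/4: 1 assignment
value 1/2: 2 assignments
value 1/4: 3 assignments
value 0: 4 assignments
So 15 of the 25 assignments meet the threshold.

15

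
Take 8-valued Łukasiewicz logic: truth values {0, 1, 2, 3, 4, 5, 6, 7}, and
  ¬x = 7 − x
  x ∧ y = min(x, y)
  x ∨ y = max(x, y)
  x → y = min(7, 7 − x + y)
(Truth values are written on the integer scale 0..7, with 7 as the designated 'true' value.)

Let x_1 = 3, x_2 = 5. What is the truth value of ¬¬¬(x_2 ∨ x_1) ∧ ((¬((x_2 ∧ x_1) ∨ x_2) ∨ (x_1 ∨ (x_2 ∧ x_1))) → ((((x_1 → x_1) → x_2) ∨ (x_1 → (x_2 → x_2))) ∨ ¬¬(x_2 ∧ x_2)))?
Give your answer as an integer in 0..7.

x_2 ∨ x_1 = 5 ∨ 3 = 5
¬(x_2 ∨ x_1) = ¬5 = 2
¬¬(x_2 ∨ x_1) = ¬2 = 5
¬¬¬(x_2 ∨ x_1) = ¬5 = 2
x_2 ∧ x_1 = 5 ∧ 3 = 3
(x_2 ∧ x_1) ∨ x_2 = 3 ∨ 5 = 5
¬((x_2 ∧ x_1) ∨ x_2) = ¬5 = 2
x_2 ∧ x_1 = 5 ∧ 3 = 3
x_1 ∨ (x_2 ∧ x_1) = 3 ∨ 3 = 3
¬((x_2 ∧ x_1) ∨ x_2) ∨ (x_1 ∨ (x_2 ∧ x_1)) = 2 ∨ 3 = 3
x_1 → x_1 = 3 → 3 = 7
(x_1 → x_1) → x_2 = 7 → 5 = 5
x_2 → x_2 = 5 → 5 = 7
x_1 → (x_2 → x_2) = 3 → 7 = 7
((x_1 → x_1) → x_2) ∨ (x_1 → (x_2 → x_2)) = 5 ∨ 7 = 7
x_2 ∧ x_2 = 5 ∧ 5 = 5
¬(x_2 ∧ x_2) = ¬5 = 2
¬¬(x_2 ∧ x_2) = ¬2 = 5
(((x_1 → x_1) → x_2) ∨ (x_1 → (x_2 → x_2))) ∨ ¬¬(x_2 ∧ x_2) = 7 ∨ 5 = 7
(¬((x_2 ∧ x_1) ∨ x_2) ∨ (x_1 ∨ (x_2 ∧ x_1))) → ((((x_1 → x_1) → x_2) ∨ (x_1 → (x_2 → x_2))) ∨ ¬¬(x_2 ∧ x_2)) = 3 → 7 = 7
¬¬¬(x_2 ∨ x_1) ∧ ((¬((x_2 ∧ x_1) ∨ x_2) ∨ (x_1 ∨ (x_2 ∧ x_1))) → ((((x_1 → x_1) → x_2) ∨ (x_1 → (x_2 → x_2))) ∨ ¬¬(x_2 ∧ x_2))) = 2 ∧ 7 = 2

2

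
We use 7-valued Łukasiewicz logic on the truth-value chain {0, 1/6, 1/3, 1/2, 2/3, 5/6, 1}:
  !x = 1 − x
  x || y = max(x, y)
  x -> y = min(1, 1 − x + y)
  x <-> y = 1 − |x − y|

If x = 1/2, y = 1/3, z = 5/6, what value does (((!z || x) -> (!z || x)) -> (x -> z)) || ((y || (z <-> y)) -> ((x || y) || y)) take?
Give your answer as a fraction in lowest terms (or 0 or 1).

!z = !5/6 = 1/6
!z || x = 1/6 || 1/2 = 1/2
!z = !5/6 = 1/6
!z || x = 1/6 || 1/2 = 1/2
(!z || x) -> (!z || x) = 1/2 -> 1/2 = 1
x -> z = 1/2 -> 5/6 = 1
((!z || x) -> (!z || x)) -> (x -> z) = 1 -> 1 = 1
z <-> y = 5/6 <-> 1/3 = 1/2
y || (z <-> y) = 1/3 || 1/2 = 1/2
x || y = 1/2 || 1/3 = 1/2
(x || y) || y = 1/2 || 1/3 = 1/2
(y || (z <-> y)) -> ((x || y) || y) = 1/2 -> 1/2 = 1
(((!z || x) -> (!z || x)) -> (x -> z)) || ((y || (z <-> y)) -> ((x || y) || y)) = 1 || 1 = 1

1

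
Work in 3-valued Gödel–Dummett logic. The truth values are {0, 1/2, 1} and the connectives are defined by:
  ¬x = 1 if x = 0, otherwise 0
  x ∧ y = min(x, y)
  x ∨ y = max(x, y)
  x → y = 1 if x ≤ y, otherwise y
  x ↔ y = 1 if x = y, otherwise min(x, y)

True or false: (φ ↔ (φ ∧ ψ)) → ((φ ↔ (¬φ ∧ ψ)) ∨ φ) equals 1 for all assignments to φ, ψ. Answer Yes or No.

Counterexample: take φ = 0, ψ = 1/2.
φ ∧ ψ = 0 ∧ 1/2 = 0
φ ↔ (φ ∧ ψ) = 0 ↔ 0 = 1
¬φ = ¬0 = 1
¬φ ∧ ψ = 1 ∧ 1/2 = 1/2
φ ↔ (¬φ ∧ ψ) = 0 ↔ 1/2 = 0
(φ ↔ (¬φ ∧ ψ)) ∨ φ = 0 ∨ 0 = 0
(φ ↔ (φ ∧ ψ)) → ((φ ↔ (¬φ ∧ ψ)) ∨ φ) = 1 → 0 = 0
This gives 0 ≠ 1.

No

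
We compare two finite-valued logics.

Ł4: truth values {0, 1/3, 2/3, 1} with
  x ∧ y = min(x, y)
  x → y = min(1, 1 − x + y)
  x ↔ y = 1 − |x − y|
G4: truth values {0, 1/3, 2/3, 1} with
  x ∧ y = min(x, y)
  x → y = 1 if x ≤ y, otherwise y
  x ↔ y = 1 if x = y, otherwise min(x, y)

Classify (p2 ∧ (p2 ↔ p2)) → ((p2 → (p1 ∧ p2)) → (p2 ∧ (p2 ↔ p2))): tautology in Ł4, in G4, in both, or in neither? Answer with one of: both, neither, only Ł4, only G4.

In Ł4: every assignment gives 1 — tautology.
In G4: every assignment gives 1 — tautology.

both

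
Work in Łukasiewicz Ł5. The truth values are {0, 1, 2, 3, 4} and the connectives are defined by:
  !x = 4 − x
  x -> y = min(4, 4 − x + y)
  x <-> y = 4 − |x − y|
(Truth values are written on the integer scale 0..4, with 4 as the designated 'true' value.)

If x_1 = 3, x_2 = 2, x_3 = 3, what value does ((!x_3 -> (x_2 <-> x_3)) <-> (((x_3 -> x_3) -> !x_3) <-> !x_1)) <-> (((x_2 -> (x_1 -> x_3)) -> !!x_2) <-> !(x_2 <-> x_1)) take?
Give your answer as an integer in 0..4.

3

!x_3 = !3 = 1
x_2 <-> x_3 = 2 <-> 3 = 3
!x_3 -> (x_2 <-> x_3) = 1 -> 3 = 4
x_3 -> x_3 = 3 -> 3 = 4
!x_3 = !3 = 1
(x_3 -> x_3) -> !x_3 = 4 -> 1 = 1
!x_1 = !3 = 1
((x_3 -> x_3) -> !x_3) <-> !x_1 = 1 <-> 1 = 4
(!x_3 -> (x_2 <-> x_3)) <-> (((x_3 -> x_3) -> !x_3) <-> !x_1) = 4 <-> 4 = 4
x_1 -> x_3 = 3 -> 3 = 4
x_2 -> (x_1 -> x_3) = 2 -> 4 = 4
!x_2 = !2 = 2
!!x_2 = !2 = 2
(x_2 -> (x_1 -> x_3)) -> !!x_2 = 4 -> 2 = 2
x_2 <-> x_1 = 2 <-> 3 = 3
!(x_2 <-> x_1) = !3 = 1
((x_2 -> (x_1 -> x_3)) -> !!x_2) <-> !(x_2 <-> x_1) = 2 <-> 1 = 3
((!x_3 -> (x_2 <-> x_3)) <-> (((x_3 -> x_3) -> !x_3) <-> !x_1)) <-> (((x_2 -> (x_1 -> x_3)) -> !!x_2) <-> !(x_2 <-> x_1)) = 4 <-> 3 = 3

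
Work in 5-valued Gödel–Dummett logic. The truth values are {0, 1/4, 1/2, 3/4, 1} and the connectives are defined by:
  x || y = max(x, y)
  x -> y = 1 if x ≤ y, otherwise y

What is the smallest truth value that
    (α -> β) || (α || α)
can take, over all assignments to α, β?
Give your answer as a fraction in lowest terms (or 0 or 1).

1/4

Take α = 1/4, β = 0:
α -> β = 1/4 -> 0 = 0
α || α = 1/4 || 1/4 = 1/4
(α -> β) || (α || α) = 0 || 1/4 = 1/4
No assignment yields a value below 1/4, so this is the minimum.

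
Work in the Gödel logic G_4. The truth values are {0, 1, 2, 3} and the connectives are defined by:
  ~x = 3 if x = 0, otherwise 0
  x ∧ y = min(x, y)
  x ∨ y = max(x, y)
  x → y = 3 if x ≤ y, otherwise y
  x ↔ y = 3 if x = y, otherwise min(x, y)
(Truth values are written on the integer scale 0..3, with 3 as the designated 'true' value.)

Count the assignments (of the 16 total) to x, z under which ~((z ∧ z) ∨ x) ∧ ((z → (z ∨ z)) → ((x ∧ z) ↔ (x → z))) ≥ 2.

x = 0, z = 0 ↦ 0  <
x = 0, z = 1 ↦ 0  <
x = 0, z = 2 ↦ 0  <
x = 0, z = 3 ↦ 0  <
x = 1, z = 0 ↦ 0  <
x = 1, z = 1 ↦ 0  <
x = 1, z = 2 ↦ 0  <
x = 1, z = 3 ↦ 0  <
x = 2, z = 0 ↦ 0  <
x = 2, z = 1 ↦ 0  <
x = 2, z = 2 ↦ 0  <
x = 2, z = 3 ↦ 0  <
x = 3, z = 0 ↦ 0  <
x = 3, z = 1 ↦ 0  <
x = 3, z = 2 ↦ 0  <
x = 3, z = 3 ↦ 0  <
So 0 of the 16 assignments meet the threshold.

0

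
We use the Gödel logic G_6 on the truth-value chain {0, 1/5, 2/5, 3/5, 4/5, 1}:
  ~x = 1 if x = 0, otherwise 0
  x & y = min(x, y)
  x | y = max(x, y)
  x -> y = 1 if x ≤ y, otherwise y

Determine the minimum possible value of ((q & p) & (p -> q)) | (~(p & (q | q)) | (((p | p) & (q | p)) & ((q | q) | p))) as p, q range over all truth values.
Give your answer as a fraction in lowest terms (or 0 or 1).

Take p = 1/5, q = 1/5:
q & p = 1/5 & 1/5 = 1/5
p -> q = 1/5 -> 1/5 = 1
(q & p) & (p -> q) = 1/5 & 1 = 1/5
q | q = 1/5 | 1/5 = 1/5
p & (q | q) = 1/5 & 1/5 = 1/5
~(p & (q | q)) = ~1/5 = 0
p | p = 1/5 | 1/5 = 1/5
q | p = 1/5 | 1/5 = 1/5
(p | p) & (q | p) = 1/5 & 1/5 = 1/5
q | q = 1/5 | 1/5 = 1/5
(q | q) | p = 1/5 | 1/5 = 1/5
((p | p) & (q | p)) & ((q | q) | p) = 1/5 & 1/5 = 1/5
~(p & (q | q)) | (((p | p) & (q | p)) & ((q | q) | p)) = 0 | 1/5 = 1/5
((q & p) & (p -> q)) | (~(p & (q | q)) | (((p | p) & (q | p)) & ((q | q) | p))) = 1/5 | 1/5 = 1/5
No assignment yields a value below 1/5, so this is the minimum.

1/5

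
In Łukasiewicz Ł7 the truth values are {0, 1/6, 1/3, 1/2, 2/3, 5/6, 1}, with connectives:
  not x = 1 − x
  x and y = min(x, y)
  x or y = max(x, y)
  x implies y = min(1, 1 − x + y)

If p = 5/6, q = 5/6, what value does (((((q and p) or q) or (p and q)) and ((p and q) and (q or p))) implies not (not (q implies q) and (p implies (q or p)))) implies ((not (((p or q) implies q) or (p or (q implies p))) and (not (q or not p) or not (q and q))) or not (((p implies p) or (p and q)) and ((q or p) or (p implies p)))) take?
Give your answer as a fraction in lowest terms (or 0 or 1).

0

q and p = 5/6 and 5/6 = 5/6
(q and p) or q = 5/6 or 5/6 = 5/6
p and q = 5/6 and 5/6 = 5/6
((q and p) or q) or (p and q) = 5/6 or 5/6 = 5/6
p and q = 5/6 and 5/6 = 5/6
q or p = 5/6 or 5/6 = 5/6
(p and q) and (q or p) = 5/6 and 5/6 = 5/6
(((q and p) or q) or (p and q)) and ((p and q) and (q or p)) = 5/6 and 5/6 = 5/6
q implies q = 5/6 implies 5/6 = 1
not (q implies q) = not 1 = 0
q or p = 5/6 or 5/6 = 5/6
p implies (q or p) = 5/6 implies 5/6 = 1
not (q implies q) and (p implies (q or p)) = 0 and 1 = 0
not (not (q implies q) and (p implies (q or p))) = not 0 = 1
((((q and p) or q) or (p and q)) and ((p and q) and (q or p))) implies not (not (q implies q) and (p implies (q or p))) = 5/6 implies 1 = 1
p or q = 5/6 or 5/6 = 5/6
(p or q) implies q = 5/6 implies 5/6 = 1
q implies p = 5/6 implies 5/6 = 1
p or (q implies p) = 5/6 or 1 = 1
((p or q) implies q) or (p or (q implies p)) = 1 or 1 = 1
not (((p or q) implies q) or (p or (q implies p))) = not 1 = 0
not p = not 5/6 = 1/6
q or not p = 5/6 or 1/6 = 5/6
not (q or not p) = not 5/6 = 1/6
q and q = 5/6 and 5/6 = 5/6
not (q and q) = not 5/6 = 1/6
not (q or not p) or not (q and q) = 1/6 or 1/6 = 1/6
not (((p or q) implies q) or (p or (q implies p))) and (not (q or not p) or not (q and q)) = 0 and 1/6 = 0
p implies p = 5/6 implies 5/6 = 1
p and q = 5/6 and 5/6 = 5/6
(p implies p) or (p and q) = 1 or 5/6 = 1
q or p = 5/6 or 5/6 = 5/6
p implies p = 5/6 implies 5/6 = 1
(q or p) or (p implies p) = 5/6 or 1 = 1
((p implies p) or (p and q)) and ((q or p) or (p implies p)) = 1 and 1 = 1
not (((p implies p) or (p and q)) and ((q or p) or (p implies p))) = not 1 = 0
(not (((p or q) implies q) or (p or (q implies p))) and (not (q or not p) or not (q and q))) or not (((p implies p) or (p and q)) and ((q or p) or (p implies p))) = 0 or 0 = 0
(((((q and p) or q) or (p and q)) and ((p and q) and (q or p))) implies not (not (q implies q) and (p implies (q or p)))) implies ((not (((p or q) implies q) or (p or (q implies p))) and (not (q or not p) or not (q and q))) or not (((p implies p) or (p and q)) and ((q or p) or (p implies p)))) = 1 implies 0 = 0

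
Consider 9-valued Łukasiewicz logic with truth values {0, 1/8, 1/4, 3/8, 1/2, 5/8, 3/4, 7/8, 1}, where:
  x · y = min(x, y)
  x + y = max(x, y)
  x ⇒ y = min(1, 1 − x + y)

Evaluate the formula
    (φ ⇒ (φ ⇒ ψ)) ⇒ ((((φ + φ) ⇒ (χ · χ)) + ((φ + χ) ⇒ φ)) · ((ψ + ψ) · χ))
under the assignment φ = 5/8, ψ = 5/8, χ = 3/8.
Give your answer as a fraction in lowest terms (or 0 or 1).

φ ⇒ ψ = 5/8 ⇒ 5/8 = 1
φ ⇒ (φ ⇒ ψ) = 5/8 ⇒ 1 = 1
φ + φ = 5/8 + 5/8 = 5/8
χ · χ = 3/8 · 3/8 = 3/8
(φ + φ) ⇒ (χ · χ) = 5/8 ⇒ 3/8 = 3/4
φ + χ = 5/8 + 3/8 = 5/8
(φ + χ) ⇒ φ = 5/8 ⇒ 5/8 = 1
((φ + φ) ⇒ (χ · χ)) + ((φ + χ) ⇒ φ) = 3/4 + 1 = 1
ψ + ψ = 5/8 + 5/8 = 5/8
(ψ + ψ) · χ = 5/8 · 3/8 = 3/8
(((φ + φ) ⇒ (χ · χ)) + ((φ + χ) ⇒ φ)) · ((ψ + ψ) · χ) = 1 · 3/8 = 3/8
(φ ⇒ (φ ⇒ ψ)) ⇒ ((((φ + φ) ⇒ (χ · χ)) + ((φ + χ) ⇒ φ)) · ((ψ + ψ) · χ)) = 1 ⇒ 3/8 = 3/8

3/8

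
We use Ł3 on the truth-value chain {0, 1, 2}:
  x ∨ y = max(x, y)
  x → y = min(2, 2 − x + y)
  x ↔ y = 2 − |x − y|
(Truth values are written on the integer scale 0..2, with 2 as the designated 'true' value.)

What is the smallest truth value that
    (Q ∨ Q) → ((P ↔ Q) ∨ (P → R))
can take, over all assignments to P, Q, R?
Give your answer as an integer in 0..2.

Take P = 1, Q = 2, R = 0:
Q ∨ Q = 2 ∨ 2 = 2
P ↔ Q = 1 ↔ 2 = 1
P → R = 1 → 0 = 1
(P ↔ Q) ∨ (P → R) = 1 ∨ 1 = 1
(Q ∨ Q) → ((P ↔ Q) ∨ (P → R)) = 2 → 1 = 1
No assignment yields a value below 1, so this is the minimum.

1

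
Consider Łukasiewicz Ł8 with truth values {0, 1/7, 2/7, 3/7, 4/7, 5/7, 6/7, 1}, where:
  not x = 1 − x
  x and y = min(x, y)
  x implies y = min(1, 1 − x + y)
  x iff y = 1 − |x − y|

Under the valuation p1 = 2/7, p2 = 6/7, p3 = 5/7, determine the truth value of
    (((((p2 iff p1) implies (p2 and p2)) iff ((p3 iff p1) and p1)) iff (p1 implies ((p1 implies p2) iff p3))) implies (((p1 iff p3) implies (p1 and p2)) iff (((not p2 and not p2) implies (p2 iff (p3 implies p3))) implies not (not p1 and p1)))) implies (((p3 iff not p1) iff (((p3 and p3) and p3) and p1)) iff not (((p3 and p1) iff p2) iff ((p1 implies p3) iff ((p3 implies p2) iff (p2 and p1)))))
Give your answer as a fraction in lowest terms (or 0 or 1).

6/7

p2 iff p1 = 6/7 iff 2/7 = 3/7
p2 and p2 = 6/7 and 6/7 = 6/7
(p2 iff p1) implies (p2 and p2) = 3/7 implies 6/7 = 1
p3 iff p1 = 5/7 iff 2/7 = 4/7
(p3 iff p1) and p1 = 4/7 and 2/7 = 2/7
((p2 iff p1) implies (p2 and p2)) iff ((p3 iff p1) and p1) = 1 iff 2/7 = 2/7
p1 implies p2 = 2/7 implies 6/7 = 1
(p1 implies p2) iff p3 = 1 iff 5/7 = 5/7
p1 implies ((p1 implies p2) iff p3) = 2/7 implies 5/7 = 1
(((p2 iff p1) implies (p2 and p2)) iff ((p3 iff p1) and p1)) iff (p1 implies ((p1 implies p2) iff p3)) = 2/7 iff 1 = 2/7
p1 iff p3 = 2/7 iff 5/7 = 4/7
p1 and p2 = 2/7 and 6/7 = 2/7
(p1 iff p3) implies (p1 and p2) = 4/7 implies 2/7 = 5/7
not p2 = not 6/7 = 1/7
not p2 = not 6/7 = 1/7
not p2 and not p2 = 1/7 and 1/7 = 1/7
p3 implies p3 = 5/7 implies 5/7 = 1
p2 iff (p3 implies p3) = 6/7 iff 1 = 6/7
(not p2 and not p2) implies (p2 iff (p3 implies p3)) = 1/7 implies 6/7 = 1
not p1 = not 2/7 = 5/7
not p1 and p1 = 5/7 and 2/7 = 2/7
not (not p1 and p1) = not 2/7 = 5/7
((not p2 and not p2) implies (p2 iff (p3 implies p3))) implies not (not p1 and p1) = 1 implies 5/7 = 5/7
((p1 iff p3) implies (p1 and p2)) iff (((not p2 and not p2) implies (p2 iff (p3 implies p3))) implies not (not p1 and p1)) = 5/7 iff 5/7 = 1
((((p2 iff p1) implies (p2 and p2)) iff ((p3 iff p1) and p1)) iff (p1 implies ((p1 implies p2) iff p3))) implies (((p1 iff p3) implies (p1 and p2)) iff (((not p2 and not p2) implies (p2 iff (p3 implies p3))) implies not (not p1 and p1))) = 2/7 implies 1 = 1
not p1 = not 2/7 = 5/7
p3 iff not p1 = 5/7 iff 5/7 = 1
p3 and p3 = 5/7 and 5/7 = 5/7
(p3 and p3) and p3 = 5/7 and 5/7 = 5/7
((p3 and p3) and p3) and p1 = 5/7 and 2/7 = 2/7
(p3 iff not p1) iff (((p3 and p3) and p3) and p1) = 1 iff 2/7 = 2/7
p3 and p1 = 5/7 and 2/7 = 2/7
(p3 and p1) iff p2 = 2/7 iff 6/7 = 3/7
p1 implies p3 = 2/7 implies 5/7 = 1
p3 implies p2 = 5/7 implies 6/7 = 1
p2 and p1 = 6/7 and 2/7 = 2/7
(p3 implies p2) iff (p2 and p1) = 1 iff 2/7 = 2/7
(p1 implies p3) iff ((p3 implies p2) iff (p2 and p1)) = 1 iff 2/7 = 2/7
((p3 and p1) iff p2) iff ((p1 implies p3) iff ((p3 implies p2) iff (p2 and p1))) = 3/7 iff 2/7 = 6/7
not (((p3 and p1) iff p2) iff ((p1 implies p3) iff ((p3 implies p2) iff (p2 and p1)))) = not 6/7 = 1/7
((p3 iff not p1) iff (((p3 and p3) and p3) and p1)) iff not (((p3 and p1) iff p2) iff ((p1 implies p3) iff ((p3 implies p2) iff (p2 and p1)))) = 2/7 iff 1/7 = 6/7
(((((p2 iff p1) implies (p2 and p2)) iff ((p3 iff p1) and p1)) iff (p1 implies ((p1 implies p2) iff p3))) implies (((p1 iff p3) implies (p1 and p2)) iff (((not p2 and not p2) implies (p2 iff (p3 implies p3))) implies not (not p1 and p1)))) implies (((p3 iff not p1) iff (((p3 and p3) and p3) and p1)) iff not (((p3 and p1) iff p2) iff ((p1 implies p3) iff ((p3 implies p2) iff (p2 and p1))))) = 1 implies 6/7 = 6/7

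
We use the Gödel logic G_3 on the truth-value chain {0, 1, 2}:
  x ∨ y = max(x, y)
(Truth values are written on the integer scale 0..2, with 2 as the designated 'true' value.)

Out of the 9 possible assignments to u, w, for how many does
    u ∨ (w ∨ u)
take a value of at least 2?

5

u = 0, w = 0 ↦ 0  <
u = 0, w = 1 ↦ 1  <
u = 0, w = 2 ↦ 2  ≥
u = 1, w = 0 ↦ 1  <
u = 1, w = 1 ↦ 1  <
u = 1, w = 2 ↦ 2  ≥
u = 2, w = 0 ↦ 2  ≥
u = 2, w = 1 ↦ 2  ≥
u = 2, w = 2 ↦ 2  ≥
So 5 of the 9 assignments meet the threshold.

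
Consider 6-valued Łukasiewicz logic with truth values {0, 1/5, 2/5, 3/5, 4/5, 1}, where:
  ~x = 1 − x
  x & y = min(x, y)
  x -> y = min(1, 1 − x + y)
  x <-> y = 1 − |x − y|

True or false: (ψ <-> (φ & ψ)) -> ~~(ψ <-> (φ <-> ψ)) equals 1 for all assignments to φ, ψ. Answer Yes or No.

No

Counterexample: take φ = 0, ψ = 0.
φ & ψ = 0 & 0 = 0
ψ <-> (φ & ψ) = 0 <-> 0 = 1
φ <-> ψ = 0 <-> 0 = 1
ψ <-> (φ <-> ψ) = 0 <-> 1 = 0
~(ψ <-> (φ <-> ψ)) = ~0 = 1
~~(ψ <-> (φ <-> ψ)) = ~1 = 0
(ψ <-> (φ & ψ)) -> ~~(ψ <-> (φ <-> ψ)) = 1 -> 0 = 0
This gives 0 ≠ 1.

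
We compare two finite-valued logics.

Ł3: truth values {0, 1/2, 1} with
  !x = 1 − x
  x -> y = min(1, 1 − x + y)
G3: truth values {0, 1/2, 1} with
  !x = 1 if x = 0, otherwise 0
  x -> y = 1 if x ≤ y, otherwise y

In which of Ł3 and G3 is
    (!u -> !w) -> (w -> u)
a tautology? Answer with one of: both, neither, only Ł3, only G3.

only Ł3

In Ł3: every assignment gives 1 — tautology.
In G3: at u = 1/2, w = 1 the value is 1/2 — not a tautology.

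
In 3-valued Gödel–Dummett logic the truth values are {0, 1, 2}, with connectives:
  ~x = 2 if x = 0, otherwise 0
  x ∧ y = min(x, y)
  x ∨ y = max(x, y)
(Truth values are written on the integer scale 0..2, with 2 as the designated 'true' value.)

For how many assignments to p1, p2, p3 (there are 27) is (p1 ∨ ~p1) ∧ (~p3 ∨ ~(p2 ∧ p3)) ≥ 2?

value 2: 10 assignments (counts)
value 1: 5 assignments
value 0: 12 assignments
So 10 of the 27 assignments meet the threshold.

10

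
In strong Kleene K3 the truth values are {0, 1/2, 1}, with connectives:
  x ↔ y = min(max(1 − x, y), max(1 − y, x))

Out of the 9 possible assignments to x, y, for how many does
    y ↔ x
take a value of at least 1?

2

x = 0, y = 0 ↦ 1  ≥
x = 0, y = 1/2 ↦ 1/2  <
x = 0, y = 1 ↦ 0  <
x = 1/2, y = 0 ↦ 1/2  <
x = 1/2, y = 1/2 ↦ 1/2  <
x = 1/2, y = 1 ↦ 1/2  <
x = 1, y = 0 ↦ 0  <
x = 1, y = 1/2 ↦ 1/2  <
x = 1, y = 1 ↦ 1  ≥
So 2 of the 9 assignments meet the threshold.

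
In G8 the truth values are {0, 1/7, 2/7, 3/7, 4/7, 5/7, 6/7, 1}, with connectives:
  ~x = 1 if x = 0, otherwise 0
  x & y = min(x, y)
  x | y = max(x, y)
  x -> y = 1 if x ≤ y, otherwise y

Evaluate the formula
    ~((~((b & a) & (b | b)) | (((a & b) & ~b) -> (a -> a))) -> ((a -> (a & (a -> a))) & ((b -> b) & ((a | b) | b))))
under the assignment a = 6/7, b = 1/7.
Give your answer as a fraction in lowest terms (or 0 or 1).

0

b & a = 1/7 & 6/7 = 1/7
b | b = 1/7 | 1/7 = 1/7
(b & a) & (b | b) = 1/7 & 1/7 = 1/7
~((b & a) & (b | b)) = ~1/7 = 0
a & b = 6/7 & 1/7 = 1/7
~b = ~1/7 = 0
(a & b) & ~b = 1/7 & 0 = 0
a -> a = 6/7 -> 6/7 = 1
((a & b) & ~b) -> (a -> a) = 0 -> 1 = 1
~((b & a) & (b | b)) | (((a & b) & ~b) -> (a -> a)) = 0 | 1 = 1
a -> a = 6/7 -> 6/7 = 1
a & (a -> a) = 6/7 & 1 = 6/7
a -> (a & (a -> a)) = 6/7 -> 6/7 = 1
b -> b = 1/7 -> 1/7 = 1
a | b = 6/7 | 1/7 = 6/7
(a | b) | b = 6/7 | 1/7 = 6/7
(b -> b) & ((a | b) | b) = 1 & 6/7 = 6/7
(a -> (a & (a -> a))) & ((b -> b) & ((a | b) | b)) = 1 & 6/7 = 6/7
(~((b & a) & (b | b)) | (((a & b) & ~b) -> (a -> a))) -> ((a -> (a & (a -> a))) & ((b -> b) & ((a | b) | b))) = 1 -> 6/7 = 6/7
~((~((b & a) & (b | b)) | (((a & b) & ~b) -> (a -> a))) -> ((a -> (a & (a -> a))) & ((b -> b) & ((a | b) | b)))) = ~6/7 = 0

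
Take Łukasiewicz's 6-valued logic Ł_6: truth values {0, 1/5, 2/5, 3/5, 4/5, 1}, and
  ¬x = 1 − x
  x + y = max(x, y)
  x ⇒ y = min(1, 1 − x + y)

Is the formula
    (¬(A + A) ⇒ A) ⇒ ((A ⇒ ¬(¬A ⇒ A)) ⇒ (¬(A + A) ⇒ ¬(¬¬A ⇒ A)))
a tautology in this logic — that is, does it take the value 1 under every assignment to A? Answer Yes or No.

Counterexample: take A = 1/5.
A + A = 1/5 + 1/5 = 1/5
¬(A + A) = ¬1/5 = 4/5
¬(A + A) ⇒ A = 4/5 ⇒ 1/5 = 2/5
¬A = ¬1/5 = 4/5
¬A ⇒ A = 4/5 ⇒ 1/5 = 2/5
¬(¬A ⇒ A) = ¬2/5 = 3/5
A ⇒ ¬(¬A ⇒ A) = 1/5 ⇒ 3/5 = 1
A + A = 1/5 + 1/5 = 1/5
¬(A + A) = ¬1/5 = 4/5
¬A = ¬1/5 = 4/5
¬¬A = ¬4/5 = 1/5
¬¬A ⇒ A = 1/5 ⇒ 1/5 = 1
¬(¬¬A ⇒ A) = ¬1 = 0
¬(A + A) ⇒ ¬(¬¬A ⇒ A) = 4/5 ⇒ 0 = 1/5
(A ⇒ ¬(¬A ⇒ A)) ⇒ (¬(A + A) ⇒ ¬(¬¬A ⇒ A)) = 1 ⇒ 1/5 = 1/5
(¬(A + A) ⇒ A) ⇒ ((A ⇒ ¬(¬A ⇒ A)) ⇒ (¬(A + A) ⇒ ¬(¬¬A ⇒ A))) = 2/5 ⇒ 1/5 = 4/5
This gives 4/5 ≠ 1.

No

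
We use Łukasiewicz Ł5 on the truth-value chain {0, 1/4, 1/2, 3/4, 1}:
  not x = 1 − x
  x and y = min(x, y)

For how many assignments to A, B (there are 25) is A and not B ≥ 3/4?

value 1: 1 assignment (counts)
value 3/4: 3 assignments (counts)
value 1/2: 5 assignments
value 1/4: 7 assignments
value 0: 9 assignments
So 4 of the 25 assignments meet the threshold.

4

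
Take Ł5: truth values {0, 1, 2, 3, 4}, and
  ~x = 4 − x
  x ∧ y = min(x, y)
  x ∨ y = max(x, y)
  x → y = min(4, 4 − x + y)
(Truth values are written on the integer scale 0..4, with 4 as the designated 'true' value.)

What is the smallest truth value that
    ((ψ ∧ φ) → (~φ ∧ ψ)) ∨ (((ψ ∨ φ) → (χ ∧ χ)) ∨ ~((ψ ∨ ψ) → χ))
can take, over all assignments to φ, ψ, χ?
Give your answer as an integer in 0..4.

Take φ = 3, ψ = 3, χ = 1:
ψ ∧ φ = 3 ∧ 3 = 3
~φ = ~3 = 1
~φ ∧ ψ = 1 ∧ 3 = 1
(ψ ∧ φ) → (~φ ∧ ψ) = 3 → 1 = 2
ψ ∨ φ = 3 ∨ 3 = 3
χ ∧ χ = 1 ∧ 1 = 1
(ψ ∨ φ) → (χ ∧ χ) = 3 → 1 = 2
ψ ∨ ψ = 3 ∨ 3 = 3
(ψ ∨ ψ) → χ = 3 → 1 = 2
~((ψ ∨ ψ) → χ) = ~2 = 2
((ψ ∨ φ) → (χ ∧ χ)) ∨ ~((ψ ∨ ψ) → χ) = 2 ∨ 2 = 2
((ψ ∧ φ) → (~φ ∧ ψ)) ∨ (((ψ ∨ φ) → (χ ∧ χ)) ∨ ~((ψ ∨ ψ) → χ)) = 2 ∨ 2 = 2
No assignment yields a value below 2, so this is the minimum.

2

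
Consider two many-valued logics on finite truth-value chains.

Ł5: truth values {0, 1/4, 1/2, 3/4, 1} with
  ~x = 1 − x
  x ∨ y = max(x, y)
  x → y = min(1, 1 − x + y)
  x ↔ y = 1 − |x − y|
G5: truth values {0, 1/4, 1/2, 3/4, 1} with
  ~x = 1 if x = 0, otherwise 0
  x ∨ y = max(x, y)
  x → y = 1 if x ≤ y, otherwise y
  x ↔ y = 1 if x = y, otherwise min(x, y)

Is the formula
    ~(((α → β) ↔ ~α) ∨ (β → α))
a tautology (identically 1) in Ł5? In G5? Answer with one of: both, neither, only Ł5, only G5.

In Ł5: at α = 0, β = 0 the value is 0 — not a tautology.
In G5: at α = 0, β = 0 the value is 0 — not a tautology.

neither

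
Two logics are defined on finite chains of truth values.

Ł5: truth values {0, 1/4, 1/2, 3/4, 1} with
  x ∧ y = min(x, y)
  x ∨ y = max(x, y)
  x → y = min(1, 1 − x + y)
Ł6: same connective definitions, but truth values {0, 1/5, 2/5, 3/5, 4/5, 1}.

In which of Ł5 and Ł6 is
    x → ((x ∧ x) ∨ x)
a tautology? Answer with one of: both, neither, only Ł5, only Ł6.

In Ł5: every assignment gives 1 — tautology.
In Ł6: every assignment gives 1 — tautology.

both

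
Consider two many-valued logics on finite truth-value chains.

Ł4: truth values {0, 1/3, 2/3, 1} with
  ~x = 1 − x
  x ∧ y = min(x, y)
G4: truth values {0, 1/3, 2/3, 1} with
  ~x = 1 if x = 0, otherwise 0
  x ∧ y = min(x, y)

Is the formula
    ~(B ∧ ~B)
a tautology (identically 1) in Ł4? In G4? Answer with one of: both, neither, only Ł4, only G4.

only G4

In Ł4: at B = 1/3 the value is 2/3 — not a tautology.
In G4: every assignment gives 1 — tautology.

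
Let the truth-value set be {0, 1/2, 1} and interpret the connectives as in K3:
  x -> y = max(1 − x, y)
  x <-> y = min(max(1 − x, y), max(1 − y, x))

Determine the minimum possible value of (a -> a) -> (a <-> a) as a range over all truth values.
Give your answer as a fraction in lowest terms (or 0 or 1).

1/2

Take a = 1/2:
a -> a = 1/2 -> 1/2 = 1/2
a <-> a = 1/2 <-> 1/2 = 1/2
(a -> a) -> (a <-> a) = 1/2 -> 1/2 = 1/2
No assignment yields a value below 1/2, so this is the minimum.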